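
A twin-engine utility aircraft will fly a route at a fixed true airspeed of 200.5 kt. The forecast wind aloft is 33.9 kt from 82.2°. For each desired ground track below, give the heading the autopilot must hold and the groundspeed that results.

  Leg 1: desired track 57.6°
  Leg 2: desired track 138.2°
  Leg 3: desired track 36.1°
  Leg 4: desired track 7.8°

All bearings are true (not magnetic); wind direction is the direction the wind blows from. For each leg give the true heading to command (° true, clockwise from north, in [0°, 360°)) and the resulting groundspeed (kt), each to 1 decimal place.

Leg 1: desired track 57.6°; wind correction +4.0° → command heading 61.6°, groundspeed 169.2 kt
Leg 2: desired track 138.2°; wind correction -8.1° → command heading 130.1°, groundspeed 179.6 kt
Leg 3: desired track 36.1°; wind correction +7.0° → command heading 43.1°, groundspeed 175.5 kt
Leg 4: desired track 7.8°; wind correction +9.4° → command heading 17.2°, groundspeed 188.7 kt

Leg 1: heading=61.6°, groundspeed=169.2 kt
Leg 2: heading=130.1°, groundspeed=179.6 kt
Leg 3: heading=43.1°, groundspeed=175.5 kt
Leg 4: heading=17.2°, groundspeed=188.7 kt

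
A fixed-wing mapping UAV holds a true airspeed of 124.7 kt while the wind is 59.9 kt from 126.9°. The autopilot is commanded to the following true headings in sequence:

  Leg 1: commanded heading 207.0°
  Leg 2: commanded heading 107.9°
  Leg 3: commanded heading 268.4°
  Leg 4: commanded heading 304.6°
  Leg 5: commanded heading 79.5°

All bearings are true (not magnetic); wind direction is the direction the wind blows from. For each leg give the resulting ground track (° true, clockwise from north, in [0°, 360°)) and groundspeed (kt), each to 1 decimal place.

Leg 1: heading 207.0°; drift +27.3° → track 234.3°, groundspeed 128.7 kt
Leg 2: heading 107.9°; drift -16.0° → track 91.9°, groundspeed 70.8 kt
Leg 3: heading 268.4°; drift +12.3° → track 280.7°, groundspeed 175.6 kt
Leg 4: heading 304.6°; drift +0.7° → track 305.3°, groundspeed 184.6 kt
Leg 5: heading 79.5°; drift -27.7° → track 51.8°, groundspeed 95.0 kt

Leg 1: track=234.3°, groundspeed=128.7 kt
Leg 2: track=91.9°, groundspeed=70.8 kt
Leg 3: track=280.7°, groundspeed=175.6 kt
Leg 4: track=305.3°, groundspeed=184.6 kt
Leg 5: track=51.8°, groundspeed=95.0 kt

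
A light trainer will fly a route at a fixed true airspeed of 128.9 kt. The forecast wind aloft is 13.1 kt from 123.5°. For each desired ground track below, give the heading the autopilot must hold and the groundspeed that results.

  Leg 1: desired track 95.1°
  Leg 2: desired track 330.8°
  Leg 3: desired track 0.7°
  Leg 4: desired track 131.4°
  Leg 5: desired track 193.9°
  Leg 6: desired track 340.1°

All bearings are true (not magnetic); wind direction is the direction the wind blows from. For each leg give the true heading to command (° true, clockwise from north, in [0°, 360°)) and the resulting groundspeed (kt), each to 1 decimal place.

Leg 1: heading=97.9°, groundspeed=117.2 kt
Leg 2: heading=333.5°, groundspeed=140.4 kt
Leg 3: heading=5.6°, groundspeed=135.5 kt
Leg 4: heading=130.6°, groundspeed=115.9 kt
Leg 5: heading=188.4°, groundspeed=123.9 kt
Leg 6: heading=343.6°, groundspeed=139.2 kt

Leg 1: desired track 95.1°; wind correction +2.8° → command heading 97.9°, groundspeed 117.2 kt
Leg 2: desired track 330.8°; wind correction +2.7° → command heading 333.5°, groundspeed 140.4 kt
Leg 3: desired track 0.7°; wind correction +4.9° → command heading 5.6°, groundspeed 135.5 kt
Leg 4: desired track 131.4°; wind correction -0.8° → command heading 130.6°, groundspeed 115.9 kt
Leg 5: desired track 193.9°; wind correction -5.5° → command heading 188.4°, groundspeed 123.9 kt
Leg 6: desired track 340.1°; wind correction +3.5° → command heading 343.6°, groundspeed 139.2 kt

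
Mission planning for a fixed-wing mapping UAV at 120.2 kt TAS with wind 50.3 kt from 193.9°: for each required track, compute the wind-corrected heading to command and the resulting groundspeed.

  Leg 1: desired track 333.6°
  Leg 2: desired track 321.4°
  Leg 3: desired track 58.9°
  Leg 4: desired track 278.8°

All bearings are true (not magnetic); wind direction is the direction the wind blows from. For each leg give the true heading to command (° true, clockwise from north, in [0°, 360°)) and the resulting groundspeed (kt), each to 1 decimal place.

Leg 1: heading=317.9°, groundspeed=154.1 kt
Leg 2: heading=302.0°, groundspeed=144.0 kt
Leg 3: heading=76.1°, groundspeed=150.4 kt
Leg 4: heading=254.2°, groundspeed=104.8 kt

Leg 1: desired track 333.6°; wind correction -15.7° → command heading 317.9°, groundspeed 154.1 kt
Leg 2: desired track 321.4°; wind correction -19.4° → command heading 302.0°, groundspeed 144.0 kt
Leg 3: desired track 58.9°; wind correction +17.2° → command heading 76.1°, groundspeed 150.4 kt
Leg 4: desired track 278.8°; wind correction -24.6° → command heading 254.2°, groundspeed 104.8 kt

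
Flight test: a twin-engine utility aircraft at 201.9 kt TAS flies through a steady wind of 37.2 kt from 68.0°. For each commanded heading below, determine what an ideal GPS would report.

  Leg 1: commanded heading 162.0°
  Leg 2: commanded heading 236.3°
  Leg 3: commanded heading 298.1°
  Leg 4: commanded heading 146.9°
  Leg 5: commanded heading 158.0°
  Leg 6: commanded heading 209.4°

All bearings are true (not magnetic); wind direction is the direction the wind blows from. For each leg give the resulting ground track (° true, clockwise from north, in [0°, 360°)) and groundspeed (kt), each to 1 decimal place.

Leg 1: heading 162.0°; drift +10.3° → track 172.3°, groundspeed 207.8 kt
Leg 2: heading 236.3°; drift +1.8° → track 238.1°, groundspeed 238.4 kt
Leg 3: heading 298.1°; drift -7.2° → track 290.9°, groundspeed 227.6 kt
Leg 4: heading 146.9°; drift +10.6° → track 157.5°, groundspeed 198.1 kt
Leg 5: heading 158.0°; drift +10.4° → track 168.4°, groundspeed 205.3 kt
Leg 6: heading 209.4°; drift +5.7° → track 215.1°, groundspeed 232.1 kt

Leg 1: track=172.3°, groundspeed=207.8 kt
Leg 2: track=238.1°, groundspeed=238.4 kt
Leg 3: track=290.9°, groundspeed=227.6 kt
Leg 4: track=157.5°, groundspeed=198.1 kt
Leg 5: track=168.4°, groundspeed=205.3 kt
Leg 6: track=215.1°, groundspeed=232.1 kt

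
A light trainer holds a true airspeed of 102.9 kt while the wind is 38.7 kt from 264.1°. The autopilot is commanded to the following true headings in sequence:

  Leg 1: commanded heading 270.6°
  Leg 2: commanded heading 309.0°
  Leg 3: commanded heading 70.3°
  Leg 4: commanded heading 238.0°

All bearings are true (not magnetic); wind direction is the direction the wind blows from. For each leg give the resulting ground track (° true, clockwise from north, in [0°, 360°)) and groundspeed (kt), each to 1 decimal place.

Leg 1: heading 270.6°; drift +3.9° → track 274.5°, groundspeed 64.6 kt
Leg 2: heading 309.0°; drift +19.9° → track 328.9°, groundspeed 80.3 kt
Leg 3: heading 70.3°; drift +3.8° → track 74.1°, groundspeed 140.8 kt
Leg 4: heading 238.0°; drift -14.0° → track 224.0°, groundspeed 70.2 kt

Leg 1: track=274.5°, groundspeed=64.6 kt
Leg 2: track=328.9°, groundspeed=80.3 kt
Leg 3: track=74.1°, groundspeed=140.8 kt
Leg 4: track=224.0°, groundspeed=70.2 kt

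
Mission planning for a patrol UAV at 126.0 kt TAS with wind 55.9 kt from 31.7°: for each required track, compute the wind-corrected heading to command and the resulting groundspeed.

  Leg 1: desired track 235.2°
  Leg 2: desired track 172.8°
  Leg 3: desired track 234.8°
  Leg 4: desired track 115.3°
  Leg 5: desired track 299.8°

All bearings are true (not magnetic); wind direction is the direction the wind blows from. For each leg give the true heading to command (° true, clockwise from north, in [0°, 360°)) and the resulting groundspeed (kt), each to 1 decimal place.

Leg 1: heading=245.4°, groundspeed=175.3 kt
Leg 2: heading=156.6°, groundspeed=164.5 kt
Leg 3: heading=244.8°, groundspeed=175.5 kt
Leg 4: heading=89.1°, groundspeed=106.9 kt
Leg 5: heading=326.1°, groundspeed=114.8 kt

Leg 1: desired track 235.2°; wind correction +10.2° → command heading 245.4°, groundspeed 175.3 kt
Leg 2: desired track 172.8°; wind correction -16.2° → command heading 156.6°, groundspeed 164.5 kt
Leg 3: desired track 234.8°; wind correction +10.0° → command heading 244.8°, groundspeed 175.5 kt
Leg 4: desired track 115.3°; wind correction -26.2° → command heading 89.1°, groundspeed 106.9 kt
Leg 5: desired track 299.8°; wind correction +26.3° → command heading 326.1°, groundspeed 114.8 kt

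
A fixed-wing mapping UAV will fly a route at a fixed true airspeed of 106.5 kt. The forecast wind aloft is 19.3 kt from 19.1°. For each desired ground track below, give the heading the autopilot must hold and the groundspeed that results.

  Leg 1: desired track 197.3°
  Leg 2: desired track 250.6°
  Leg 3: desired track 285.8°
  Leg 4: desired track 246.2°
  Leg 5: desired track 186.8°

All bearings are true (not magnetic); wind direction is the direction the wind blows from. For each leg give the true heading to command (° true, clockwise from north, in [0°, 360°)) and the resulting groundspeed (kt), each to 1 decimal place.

Leg 1: heading=197.0°, groundspeed=125.8 kt
Leg 2: heading=258.8°, groundspeed=117.4 kt
Leg 3: heading=296.2°, groundspeed=105.9 kt
Leg 4: heading=253.8°, groundspeed=118.7 kt
Leg 5: heading=184.6°, groundspeed=125.3 kt

Leg 1: desired track 197.3°; wind correction -0.3° → command heading 197.0°, groundspeed 125.8 kt
Leg 2: desired track 250.6°; wind correction +8.2° → command heading 258.8°, groundspeed 117.4 kt
Leg 3: desired track 285.8°; wind correction +10.4° → command heading 296.2°, groundspeed 105.9 kt
Leg 4: desired track 246.2°; wind correction +7.6° → command heading 253.8°, groundspeed 118.7 kt
Leg 5: desired track 186.8°; wind correction -2.2° → command heading 184.6°, groundspeed 125.3 kt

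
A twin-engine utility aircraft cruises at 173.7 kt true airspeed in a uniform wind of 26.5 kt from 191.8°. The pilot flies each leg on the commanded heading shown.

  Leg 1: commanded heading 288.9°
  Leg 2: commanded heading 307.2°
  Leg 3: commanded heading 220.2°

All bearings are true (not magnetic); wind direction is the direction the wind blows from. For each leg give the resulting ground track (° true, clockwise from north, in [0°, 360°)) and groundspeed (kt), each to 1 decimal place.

Leg 1: heading 288.9°; drift +8.5° → track 297.4°, groundspeed 178.9 kt
Leg 2: heading 307.2°; drift +7.4° → track 314.6°, groundspeed 186.6 kt
Leg 3: heading 220.2°; drift +4.8° → track 225.0°, groundspeed 150.9 kt

Leg 1: track=297.4°, groundspeed=178.9 kt
Leg 2: track=314.6°, groundspeed=186.6 kt
Leg 3: track=225.0°, groundspeed=150.9 kt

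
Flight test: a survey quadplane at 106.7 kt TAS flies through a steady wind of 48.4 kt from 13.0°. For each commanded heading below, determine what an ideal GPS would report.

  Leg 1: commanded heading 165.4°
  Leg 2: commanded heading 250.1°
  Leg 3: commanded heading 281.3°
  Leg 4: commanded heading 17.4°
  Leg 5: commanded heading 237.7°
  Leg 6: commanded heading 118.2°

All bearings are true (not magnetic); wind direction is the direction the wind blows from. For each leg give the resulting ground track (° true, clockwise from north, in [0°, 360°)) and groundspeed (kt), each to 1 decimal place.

Leg 1: heading 165.4°; drift +8.5° → track 173.9°, groundspeed 151.3 kt
Leg 2: heading 250.1°; drift -17.0° → track 233.1°, groundspeed 139.1 kt
Leg 3: heading 281.3°; drift -24.1° → track 257.2°, groundspeed 118.5 kt
Leg 4: heading 17.4°; drift +3.6° → track 21.0°, groundspeed 58.6 kt
Leg 5: heading 237.7°; drift -13.6° → track 224.1°, groundspeed 145.2 kt
Leg 6: heading 118.2°; drift +21.4° → track 139.6°, groundspeed 128.2 kt

Leg 1: track=173.9°, groundspeed=151.3 kt
Leg 2: track=233.1°, groundspeed=139.1 kt
Leg 3: track=257.2°, groundspeed=118.5 kt
Leg 4: track=21.0°, groundspeed=58.6 kt
Leg 5: track=224.1°, groundspeed=145.2 kt
Leg 6: track=139.6°, groundspeed=128.2 kt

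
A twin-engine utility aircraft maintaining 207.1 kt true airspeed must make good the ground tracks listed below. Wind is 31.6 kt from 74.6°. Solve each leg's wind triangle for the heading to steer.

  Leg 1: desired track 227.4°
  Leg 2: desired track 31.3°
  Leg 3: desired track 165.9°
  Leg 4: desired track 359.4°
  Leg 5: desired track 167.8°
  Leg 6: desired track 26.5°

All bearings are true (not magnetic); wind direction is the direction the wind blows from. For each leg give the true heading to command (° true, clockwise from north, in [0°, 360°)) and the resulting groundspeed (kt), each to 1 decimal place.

Leg 1: desired track 227.4°; wind correction -4.0° → command heading 223.4°, groundspeed 234.7 kt
Leg 2: desired track 31.3°; wind correction +6.0° → command heading 37.3°, groundspeed 183.0 kt
Leg 3: desired track 165.9°; wind correction -8.8° → command heading 157.1°, groundspeed 205.4 kt
Leg 4: desired track 359.4°; wind correction +8.5° → command heading 7.9°, groundspeed 196.8 kt
Leg 5: desired track 167.8°; wind correction -8.8° → command heading 159.0°, groundspeed 206.4 kt
Leg 6: desired track 26.5°; wind correction +6.5° → command heading 33.0°, groundspeed 184.7 kt

Leg 1: heading=223.4°, groundspeed=234.7 kt
Leg 2: heading=37.3°, groundspeed=183.0 kt
Leg 3: heading=157.1°, groundspeed=205.4 kt
Leg 4: heading=7.9°, groundspeed=196.8 kt
Leg 5: heading=159.0°, groundspeed=206.4 kt
Leg 6: heading=33.0°, groundspeed=184.7 kt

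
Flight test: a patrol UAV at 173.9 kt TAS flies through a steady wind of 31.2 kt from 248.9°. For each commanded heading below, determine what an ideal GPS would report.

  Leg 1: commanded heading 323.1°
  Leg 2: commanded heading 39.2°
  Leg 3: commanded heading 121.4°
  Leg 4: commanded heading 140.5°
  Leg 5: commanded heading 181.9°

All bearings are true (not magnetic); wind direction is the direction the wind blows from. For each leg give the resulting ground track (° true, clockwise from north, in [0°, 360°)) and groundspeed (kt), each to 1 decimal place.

Leg 1: heading 323.1°; drift +10.3° → track 333.4°, groundspeed 168.1 kt
Leg 2: heading 39.2°; drift +4.4° → track 43.6°, groundspeed 201.6 kt
Leg 3: heading 121.4°; drift -7.3° → track 114.1°, groundspeed 194.5 kt
Leg 4: heading 140.5°; drift -9.2° → track 131.3°, groundspeed 186.1 kt
Leg 5: heading 181.9°; drift -10.1° → track 171.8°, groundspeed 164.2 kt

Leg 1: track=333.4°, groundspeed=168.1 kt
Leg 2: track=43.6°, groundspeed=201.6 kt
Leg 3: track=114.1°, groundspeed=194.5 kt
Leg 4: track=131.3°, groundspeed=186.1 kt
Leg 5: track=171.8°, groundspeed=164.2 kt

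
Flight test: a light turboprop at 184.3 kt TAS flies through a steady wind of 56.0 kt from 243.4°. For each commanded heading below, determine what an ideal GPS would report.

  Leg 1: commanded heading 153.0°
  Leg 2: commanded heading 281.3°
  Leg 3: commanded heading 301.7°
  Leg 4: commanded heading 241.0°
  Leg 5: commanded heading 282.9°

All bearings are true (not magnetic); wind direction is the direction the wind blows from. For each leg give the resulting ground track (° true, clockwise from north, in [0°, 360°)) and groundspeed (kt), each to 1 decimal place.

Leg 1: heading 153.0°; drift -16.9° → track 136.1°, groundspeed 193.0 kt
Leg 2: heading 281.3°; drift +13.8° → track 295.1°, groundspeed 144.3 kt
Leg 3: heading 301.7°; drift +17.1° → track 318.8°, groundspeed 162.0 kt
Leg 4: heading 241.0°; drift -1.0° → track 240.0°, groundspeed 128.4 kt
Leg 5: heading 282.9°; drift +14.2° → track 297.1°, groundspeed 145.5 kt

Leg 1: track=136.1°, groundspeed=193.0 kt
Leg 2: track=295.1°, groundspeed=144.3 kt
Leg 3: track=318.8°, groundspeed=162.0 kt
Leg 4: track=240.0°, groundspeed=128.4 kt
Leg 5: track=297.1°, groundspeed=145.5 kt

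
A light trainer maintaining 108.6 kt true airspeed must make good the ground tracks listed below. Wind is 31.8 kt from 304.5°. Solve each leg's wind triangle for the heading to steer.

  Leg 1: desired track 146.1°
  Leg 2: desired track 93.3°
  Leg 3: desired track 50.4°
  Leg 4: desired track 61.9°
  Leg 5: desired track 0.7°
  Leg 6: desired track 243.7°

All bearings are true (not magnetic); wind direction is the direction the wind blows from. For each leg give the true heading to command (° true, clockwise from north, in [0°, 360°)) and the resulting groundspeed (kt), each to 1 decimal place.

Leg 1: desired track 146.1°; wind correction +6.2° → command heading 152.3°, groundspeed 137.5 kt
Leg 2: desired track 93.3°; wind correction -8.7° → command heading 84.6°, groundspeed 134.5 kt
Leg 3: desired track 50.4°; wind correction -16.4° → command heading 34.0°, groundspeed 112.9 kt
Leg 4: desired track 61.9°; wind correction -15.1° → command heading 46.8°, groundspeed 119.5 kt
Leg 5: desired track 0.7°; wind correction -14.1° → command heading 346.6°, groundspeed 87.6 kt
Leg 6: desired track 243.7°; wind correction +14.8° → command heading 258.5°, groundspeed 89.5 kt

Leg 1: heading=152.3°, groundspeed=137.5 kt
Leg 2: heading=84.6°, groundspeed=134.5 kt
Leg 3: heading=34.0°, groundspeed=112.9 kt
Leg 4: heading=46.8°, groundspeed=119.5 kt
Leg 5: heading=346.6°, groundspeed=87.6 kt
Leg 6: heading=258.5°, groundspeed=89.5 kt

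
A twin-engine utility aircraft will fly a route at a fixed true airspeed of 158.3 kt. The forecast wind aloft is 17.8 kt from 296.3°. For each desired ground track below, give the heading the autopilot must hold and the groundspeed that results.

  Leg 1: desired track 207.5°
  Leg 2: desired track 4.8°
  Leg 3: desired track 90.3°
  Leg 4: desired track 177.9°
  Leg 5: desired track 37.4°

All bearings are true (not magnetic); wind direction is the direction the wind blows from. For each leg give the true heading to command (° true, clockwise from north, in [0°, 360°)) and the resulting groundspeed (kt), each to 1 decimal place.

Leg 1: heading=214.0°, groundspeed=156.9 kt
Leg 2: heading=358.8°, groundspeed=150.9 kt
Leg 3: heading=87.5°, groundspeed=174.1 kt
Leg 4: heading=183.6°, groundspeed=166.0 kt
Leg 5: heading=31.1°, groundspeed=160.8 kt

Leg 1: desired track 207.5°; wind correction +6.5° → command heading 214.0°, groundspeed 156.9 kt
Leg 2: desired track 4.8°; wind correction -6.0° → command heading 358.8°, groundspeed 150.9 kt
Leg 3: desired track 90.3°; wind correction -2.8° → command heading 87.5°, groundspeed 174.1 kt
Leg 4: desired track 177.9°; wind correction +5.7° → command heading 183.6°, groundspeed 166.0 kt
Leg 5: desired track 37.4°; wind correction -6.3° → command heading 31.1°, groundspeed 160.8 kt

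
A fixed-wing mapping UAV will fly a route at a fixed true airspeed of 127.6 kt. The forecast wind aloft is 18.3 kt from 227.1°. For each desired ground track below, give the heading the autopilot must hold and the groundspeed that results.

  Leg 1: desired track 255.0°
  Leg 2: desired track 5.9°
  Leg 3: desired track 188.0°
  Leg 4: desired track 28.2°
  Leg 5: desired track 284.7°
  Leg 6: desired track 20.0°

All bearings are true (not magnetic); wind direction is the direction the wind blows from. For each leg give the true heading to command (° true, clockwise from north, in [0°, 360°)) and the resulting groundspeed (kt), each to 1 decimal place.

Leg 1: heading=251.2°, groundspeed=111.1 kt
Leg 2: heading=0.5°, groundspeed=140.8 kt
Leg 3: heading=193.2°, groundspeed=112.9 kt
Leg 4: heading=25.5°, groundspeed=144.8 kt
Leg 5: heading=277.7°, groundspeed=116.9 kt
Leg 6: heading=16.3°, groundspeed=143.6 kt

Leg 1: desired track 255.0°; wind correction -3.8° → command heading 251.2°, groundspeed 111.1 kt
Leg 2: desired track 5.9°; wind correction -5.4° → command heading 0.5°, groundspeed 140.8 kt
Leg 3: desired track 188.0°; wind correction +5.2° → command heading 193.2°, groundspeed 112.9 kt
Leg 4: desired track 28.2°; wind correction -2.7° → command heading 25.5°, groundspeed 144.8 kt
Leg 5: desired track 284.7°; wind correction -7.0° → command heading 277.7°, groundspeed 116.9 kt
Leg 6: desired track 20.0°; wind correction -3.7° → command heading 16.3°, groundspeed 143.6 kt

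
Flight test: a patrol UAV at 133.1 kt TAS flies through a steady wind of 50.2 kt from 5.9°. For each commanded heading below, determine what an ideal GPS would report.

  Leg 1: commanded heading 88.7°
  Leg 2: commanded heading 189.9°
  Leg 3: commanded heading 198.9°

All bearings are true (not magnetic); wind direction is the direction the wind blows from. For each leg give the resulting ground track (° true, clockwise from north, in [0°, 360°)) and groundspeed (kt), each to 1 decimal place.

Leg 1: track=110.1°, groundspeed=136.2 kt
Leg 2: track=188.8°, groundspeed=183.2 kt
Leg 3: track=195.3°, groundspeed=182.4 kt

Leg 1: heading 88.7°; drift +21.4° → track 110.1°, groundspeed 136.2 kt
Leg 2: heading 189.9°; drift -1.1° → track 188.8°, groundspeed 183.2 kt
Leg 3: heading 198.9°; drift -3.6° → track 195.3°, groundspeed 182.4 kt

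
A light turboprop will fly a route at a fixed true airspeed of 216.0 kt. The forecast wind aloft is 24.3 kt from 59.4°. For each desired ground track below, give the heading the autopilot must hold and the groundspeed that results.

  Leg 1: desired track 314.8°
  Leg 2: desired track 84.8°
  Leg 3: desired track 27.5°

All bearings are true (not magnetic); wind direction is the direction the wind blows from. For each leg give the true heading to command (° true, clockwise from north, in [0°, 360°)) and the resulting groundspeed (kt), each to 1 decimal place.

Leg 1: desired track 314.8°; wind correction +6.3° → command heading 321.1°, groundspeed 220.8 kt
Leg 2: desired track 84.8°; wind correction -2.8° → command heading 82.0°, groundspeed 193.8 kt
Leg 3: desired track 27.5°; wind correction +3.4° → command heading 30.9°, groundspeed 195.0 kt

Leg 1: heading=321.1°, groundspeed=220.8 kt
Leg 2: heading=82.0°, groundspeed=193.8 kt
Leg 3: heading=30.9°, groundspeed=195.0 kt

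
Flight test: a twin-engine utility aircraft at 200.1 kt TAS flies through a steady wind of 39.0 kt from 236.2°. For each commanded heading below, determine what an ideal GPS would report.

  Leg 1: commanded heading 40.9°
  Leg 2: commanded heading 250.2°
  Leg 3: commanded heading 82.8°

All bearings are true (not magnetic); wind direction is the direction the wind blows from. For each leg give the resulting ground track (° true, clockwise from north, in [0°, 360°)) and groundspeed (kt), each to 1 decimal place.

Leg 1: heading 40.9°; drift +2.5° → track 43.4°, groundspeed 237.9 kt
Leg 2: heading 250.2°; drift +3.3° → track 253.5°, groundspeed 162.5 kt
Leg 3: heading 82.8°; drift -4.3° → track 78.5°, groundspeed 235.6 kt

Leg 1: track=43.4°, groundspeed=237.9 kt
Leg 2: track=253.5°, groundspeed=162.5 kt
Leg 3: track=78.5°, groundspeed=235.6 kt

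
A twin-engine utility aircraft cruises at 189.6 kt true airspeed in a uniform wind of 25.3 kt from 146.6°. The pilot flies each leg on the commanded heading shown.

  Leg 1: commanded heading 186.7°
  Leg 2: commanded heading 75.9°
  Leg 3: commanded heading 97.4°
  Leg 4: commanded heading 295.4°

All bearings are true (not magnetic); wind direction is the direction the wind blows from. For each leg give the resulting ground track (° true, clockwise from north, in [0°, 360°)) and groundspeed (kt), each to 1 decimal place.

Leg 1: track=192.2°, groundspeed=171.0 kt
Leg 2: track=68.4°, groundspeed=182.8 kt
Leg 3: track=91.1°, groundspeed=174.1 kt
Leg 4: track=299.0°, groundspeed=211.6 kt

Leg 1: heading 186.7°; drift +5.5° → track 192.2°, groundspeed 171.0 kt
Leg 2: heading 75.9°; drift -7.5° → track 68.4°, groundspeed 182.8 kt
Leg 3: heading 97.4°; drift -6.3° → track 91.1°, groundspeed 174.1 kt
Leg 4: heading 295.4°; drift +3.6° → track 299.0°, groundspeed 211.6 kt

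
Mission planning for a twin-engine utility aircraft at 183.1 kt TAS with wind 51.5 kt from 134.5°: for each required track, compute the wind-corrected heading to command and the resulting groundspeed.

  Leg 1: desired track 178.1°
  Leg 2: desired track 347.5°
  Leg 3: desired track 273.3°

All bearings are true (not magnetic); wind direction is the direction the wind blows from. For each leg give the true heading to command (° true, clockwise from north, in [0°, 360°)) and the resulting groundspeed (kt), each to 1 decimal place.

Leg 1: desired track 178.1°; wind correction -11.2° → command heading 166.9°, groundspeed 142.3 kt
Leg 2: desired track 347.5°; wind correction +8.8° → command heading 356.3°, groundspeed 224.1 kt
Leg 3: desired track 273.3°; wind correction -10.7° → command heading 262.6°, groundspeed 218.7 kt

Leg 1: heading=166.9°, groundspeed=142.3 kt
Leg 2: heading=356.3°, groundspeed=224.1 kt
Leg 3: heading=262.6°, groundspeed=218.7 kt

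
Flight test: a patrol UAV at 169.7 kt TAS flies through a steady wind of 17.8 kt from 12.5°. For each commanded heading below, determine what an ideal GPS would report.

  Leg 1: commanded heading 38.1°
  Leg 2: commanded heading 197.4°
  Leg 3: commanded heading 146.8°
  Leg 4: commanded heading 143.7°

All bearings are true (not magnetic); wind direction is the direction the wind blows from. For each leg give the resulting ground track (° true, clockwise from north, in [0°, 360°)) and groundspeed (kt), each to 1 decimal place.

Leg 1: track=41.0°, groundspeed=153.8 kt
Leg 2: track=196.9°, groundspeed=187.4 kt
Leg 3: track=150.8°, groundspeed=182.6 kt
Leg 4: track=147.9°, groundspeed=181.9 kt

Leg 1: heading 38.1°; drift +2.9° → track 41.0°, groundspeed 153.8 kt
Leg 2: heading 197.4°; drift -0.5° → track 196.9°, groundspeed 187.4 kt
Leg 3: heading 146.8°; drift +4.0° → track 150.8°, groundspeed 182.6 kt
Leg 4: heading 143.7°; drift +4.2° → track 147.9°, groundspeed 181.9 kt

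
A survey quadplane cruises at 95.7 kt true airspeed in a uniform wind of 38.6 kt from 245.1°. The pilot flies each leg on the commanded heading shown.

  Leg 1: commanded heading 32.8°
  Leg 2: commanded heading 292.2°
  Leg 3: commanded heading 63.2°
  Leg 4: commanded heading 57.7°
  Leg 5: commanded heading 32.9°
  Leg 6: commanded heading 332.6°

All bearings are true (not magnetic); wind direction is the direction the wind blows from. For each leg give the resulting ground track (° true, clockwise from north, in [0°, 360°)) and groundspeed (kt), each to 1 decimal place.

Leg 1: track=41.9°, groundspeed=130.0 kt
Leg 2: track=314.4°, groundspeed=75.0 kt
Leg 3: track=63.7°, groundspeed=134.3 kt
Leg 4: track=59.8°, groundspeed=134.1 kt
Leg 5: track=42.0°, groundspeed=130.0 kt
Leg 6: track=354.9°, groundspeed=101.6 kt

Leg 1: heading 32.8°; drift +9.1° → track 41.9°, groundspeed 130.0 kt
Leg 2: heading 292.2°; drift +22.2° → track 314.4°, groundspeed 75.0 kt
Leg 3: heading 63.2°; drift +0.5° → track 63.7°, groundspeed 134.3 kt
Leg 4: heading 57.7°; drift +2.1° → track 59.8°, groundspeed 134.1 kt
Leg 5: heading 32.9°; drift +9.1° → track 42.0°, groundspeed 130.0 kt
Leg 6: heading 332.6°; drift +22.3° → track 354.9°, groundspeed 101.6 kt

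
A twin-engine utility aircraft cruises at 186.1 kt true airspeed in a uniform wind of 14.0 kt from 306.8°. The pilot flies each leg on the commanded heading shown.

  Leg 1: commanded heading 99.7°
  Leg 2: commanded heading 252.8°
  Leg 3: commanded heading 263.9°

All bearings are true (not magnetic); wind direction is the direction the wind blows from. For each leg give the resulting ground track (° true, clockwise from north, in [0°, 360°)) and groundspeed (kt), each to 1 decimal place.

Leg 1: track=101.5°, groundspeed=198.7 kt
Leg 2: track=249.2°, groundspeed=178.2 kt
Leg 3: track=260.8°, groundspeed=176.1 kt

Leg 1: heading 99.7°; drift +1.8° → track 101.5°, groundspeed 198.7 kt
Leg 2: heading 252.8°; drift -3.6° → track 249.2°, groundspeed 178.2 kt
Leg 3: heading 263.9°; drift -3.1° → track 260.8°, groundspeed 176.1 kt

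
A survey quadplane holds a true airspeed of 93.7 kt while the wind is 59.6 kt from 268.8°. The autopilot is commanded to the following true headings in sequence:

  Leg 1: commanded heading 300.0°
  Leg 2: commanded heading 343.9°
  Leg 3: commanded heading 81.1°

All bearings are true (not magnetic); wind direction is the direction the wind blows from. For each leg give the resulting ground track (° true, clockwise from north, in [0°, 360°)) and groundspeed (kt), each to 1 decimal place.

Leg 1: track=335.9°, groundspeed=52.7 kt
Leg 2: track=20.2°, groundspeed=97.3 kt
Leg 3: track=84.1°, groundspeed=153.0 kt

Leg 1: heading 300.0°; drift +35.9° → track 335.9°, groundspeed 52.7 kt
Leg 2: heading 343.9°; drift +36.3° → track 20.2°, groundspeed 97.3 kt
Leg 3: heading 81.1°; drift +3.0° → track 84.1°, groundspeed 153.0 kt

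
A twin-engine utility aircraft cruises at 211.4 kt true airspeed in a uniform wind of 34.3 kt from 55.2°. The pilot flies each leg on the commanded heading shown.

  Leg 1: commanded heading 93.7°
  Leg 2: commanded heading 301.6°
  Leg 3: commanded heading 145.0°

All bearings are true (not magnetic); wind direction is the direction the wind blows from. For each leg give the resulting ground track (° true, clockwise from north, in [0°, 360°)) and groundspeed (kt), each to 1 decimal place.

Leg 1: track=100.3°, groundspeed=185.8 kt
Leg 2: track=293.7°, groundspeed=227.3 kt
Leg 3: track=154.2°, groundspeed=214.0 kt

Leg 1: heading 93.7°; drift +6.6° → track 100.3°, groundspeed 185.8 kt
Leg 2: heading 301.6°; drift -7.9° → track 293.7°, groundspeed 227.3 kt
Leg 3: heading 145.0°; drift +9.2° → track 154.2°, groundspeed 214.0 kt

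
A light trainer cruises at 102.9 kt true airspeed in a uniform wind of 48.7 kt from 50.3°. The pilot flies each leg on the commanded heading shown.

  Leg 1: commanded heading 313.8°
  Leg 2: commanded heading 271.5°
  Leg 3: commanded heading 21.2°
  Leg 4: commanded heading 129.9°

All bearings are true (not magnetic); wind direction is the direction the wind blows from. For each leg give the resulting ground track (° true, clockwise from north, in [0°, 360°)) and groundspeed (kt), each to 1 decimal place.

Leg 1: heading 313.8°; drift -24.1° → track 289.7°, groundspeed 118.7 kt
Leg 2: heading 271.5°; drift -12.9° → track 258.6°, groundspeed 143.2 kt
Leg 3: heading 21.2°; drift -21.4° → track 359.8°, groundspeed 64.8 kt
Leg 4: heading 129.9°; drift +27.0° → track 156.9°, groundspeed 105.6 kt

Leg 1: track=289.7°, groundspeed=118.7 kt
Leg 2: track=258.6°, groundspeed=143.2 kt
Leg 3: track=359.8°, groundspeed=64.8 kt
Leg 4: track=156.9°, groundspeed=105.6 kt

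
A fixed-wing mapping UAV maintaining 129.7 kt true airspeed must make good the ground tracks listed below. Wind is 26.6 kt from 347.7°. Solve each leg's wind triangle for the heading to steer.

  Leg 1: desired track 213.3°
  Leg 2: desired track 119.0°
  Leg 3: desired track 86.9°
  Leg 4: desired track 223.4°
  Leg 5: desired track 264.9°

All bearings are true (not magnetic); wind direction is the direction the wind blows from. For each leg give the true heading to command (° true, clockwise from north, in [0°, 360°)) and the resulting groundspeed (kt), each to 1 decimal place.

Leg 1: desired track 213.3°; wind correction +8.4° → command heading 221.7°, groundspeed 146.9 kt
Leg 2: desired track 119.0°; wind correction -8.9° → command heading 110.1°, groundspeed 145.7 kt
Leg 3: desired track 86.9°; wind correction -11.7° → command heading 75.2°, groundspeed 131.3 kt
Leg 4: desired track 223.4°; wind correction +9.8° → command heading 233.2°, groundspeed 142.8 kt
Leg 5: desired track 264.9°; wind correction +11.7° → command heading 276.6°, groundspeed 123.7 kt

Leg 1: heading=221.7°, groundspeed=146.9 kt
Leg 2: heading=110.1°, groundspeed=145.7 kt
Leg 3: heading=75.2°, groundspeed=131.3 kt
Leg 4: heading=233.2°, groundspeed=142.8 kt
Leg 5: heading=276.6°, groundspeed=123.7 kt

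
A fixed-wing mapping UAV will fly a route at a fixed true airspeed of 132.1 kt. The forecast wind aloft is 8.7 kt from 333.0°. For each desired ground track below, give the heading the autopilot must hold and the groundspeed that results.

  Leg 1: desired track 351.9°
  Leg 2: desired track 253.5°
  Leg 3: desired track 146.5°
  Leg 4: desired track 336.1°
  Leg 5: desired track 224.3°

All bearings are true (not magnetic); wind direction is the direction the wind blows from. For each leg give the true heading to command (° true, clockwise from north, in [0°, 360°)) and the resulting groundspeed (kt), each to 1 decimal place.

Leg 1: heading=350.7°, groundspeed=123.8 kt
Leg 2: heading=257.2°, groundspeed=130.2 kt
Leg 3: heading=146.1°, groundspeed=140.7 kt
Leg 4: heading=335.9°, groundspeed=123.4 kt
Leg 5: heading=227.9°, groundspeed=134.6 kt

Leg 1: desired track 351.9°; wind correction -1.2° → command heading 350.7°, groundspeed 123.8 kt
Leg 2: desired track 253.5°; wind correction +3.7° → command heading 257.2°, groundspeed 130.2 kt
Leg 3: desired track 146.5°; wind correction -0.4° → command heading 146.1°, groundspeed 140.7 kt
Leg 4: desired track 336.1°; wind correction -0.2° → command heading 335.9°, groundspeed 123.4 kt
Leg 5: desired track 224.3°; wind correction +3.6° → command heading 227.9°, groundspeed 134.6 kt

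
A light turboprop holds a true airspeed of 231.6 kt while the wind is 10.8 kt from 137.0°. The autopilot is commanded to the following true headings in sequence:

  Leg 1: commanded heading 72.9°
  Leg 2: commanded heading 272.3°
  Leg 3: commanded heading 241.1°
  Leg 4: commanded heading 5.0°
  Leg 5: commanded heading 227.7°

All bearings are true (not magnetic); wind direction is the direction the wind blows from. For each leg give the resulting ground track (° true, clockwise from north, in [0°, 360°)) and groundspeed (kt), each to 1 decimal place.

Leg 1: heading 72.9°; drift -2.5° → track 70.4°, groundspeed 227.1 kt
Leg 2: heading 272.3°; drift +1.8° → track 274.1°, groundspeed 239.4 kt
Leg 3: heading 241.1°; drift +2.6° → track 243.7°, groundspeed 234.5 kt
Leg 4: heading 5.0°; drift -1.9° → track 3.1°, groundspeed 239.0 kt
Leg 5: heading 227.7°; drift +2.7° → track 230.4°, groundspeed 232.0 kt

Leg 1: track=70.4°, groundspeed=227.1 kt
Leg 2: track=274.1°, groundspeed=239.4 kt
Leg 3: track=243.7°, groundspeed=234.5 kt
Leg 4: track=3.1°, groundspeed=239.0 kt
Leg 5: track=230.4°, groundspeed=232.0 kt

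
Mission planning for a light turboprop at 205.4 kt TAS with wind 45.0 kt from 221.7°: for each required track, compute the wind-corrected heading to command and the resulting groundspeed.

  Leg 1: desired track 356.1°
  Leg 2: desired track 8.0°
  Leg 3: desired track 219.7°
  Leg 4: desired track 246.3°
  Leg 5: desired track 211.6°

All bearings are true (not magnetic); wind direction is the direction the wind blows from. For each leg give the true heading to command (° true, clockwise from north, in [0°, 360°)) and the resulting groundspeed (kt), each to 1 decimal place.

Leg 1: desired track 356.1°; wind correction -9.0° → command heading 347.1°, groundspeed 234.4 kt
Leg 2: desired track 8.0°; wind correction -7.0° → command heading 1.0°, groundspeed 241.3 kt
Leg 3: desired track 219.7°; wind correction +0.4° → command heading 220.1°, groundspeed 160.4 kt
Leg 4: desired track 246.3°; wind correction -5.2° → command heading 241.1°, groundspeed 163.6 kt
Leg 5: desired track 211.6°; wind correction +2.2° → command heading 213.8°, groundspeed 160.9 kt

Leg 1: heading=347.1°, groundspeed=234.4 kt
Leg 2: heading=1.0°, groundspeed=241.3 kt
Leg 3: heading=220.1°, groundspeed=160.4 kt
Leg 4: heading=241.1°, groundspeed=163.6 kt
Leg 5: heading=213.8°, groundspeed=160.9 kt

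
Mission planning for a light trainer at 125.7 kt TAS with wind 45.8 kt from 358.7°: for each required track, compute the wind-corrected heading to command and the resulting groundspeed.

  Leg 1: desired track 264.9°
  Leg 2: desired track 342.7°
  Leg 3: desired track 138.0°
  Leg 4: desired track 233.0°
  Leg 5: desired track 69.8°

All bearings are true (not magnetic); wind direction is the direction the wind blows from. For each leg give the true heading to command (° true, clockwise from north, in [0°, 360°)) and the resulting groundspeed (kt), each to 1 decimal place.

Leg 1: desired track 264.9°; wind correction +21.3° → command heading 286.2°, groundspeed 120.1 kt
Leg 2: desired track 342.7°; wind correction +5.8° → command heading 348.5°, groundspeed 81.0 kt
Leg 3: desired track 138.0°; wind correction -13.7° → command heading 124.3°, groundspeed 156.8 kt
Leg 4: desired track 233.0°; wind correction +17.2° → command heading 250.2°, groundspeed 146.8 kt
Leg 5: desired track 69.8°; wind correction -20.2° → command heading 49.6°, groundspeed 103.2 kt

Leg 1: heading=286.2°, groundspeed=120.1 kt
Leg 2: heading=348.5°, groundspeed=81.0 kt
Leg 3: heading=124.3°, groundspeed=156.8 kt
Leg 4: heading=250.2°, groundspeed=146.8 kt
Leg 5: heading=49.6°, groundspeed=103.2 kt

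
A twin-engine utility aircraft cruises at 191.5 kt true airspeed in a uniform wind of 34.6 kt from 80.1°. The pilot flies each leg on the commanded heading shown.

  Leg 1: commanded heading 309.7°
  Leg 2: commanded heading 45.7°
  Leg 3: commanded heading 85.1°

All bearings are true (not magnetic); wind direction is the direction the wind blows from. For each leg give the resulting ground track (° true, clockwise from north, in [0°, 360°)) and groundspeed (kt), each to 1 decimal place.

Leg 1: heading 309.7°; drift -7.0° → track 302.7°, groundspeed 215.5 kt
Leg 2: heading 45.7°; drift -6.8° → track 38.9°, groundspeed 164.1 kt
Leg 3: heading 85.1°; drift +1.1° → track 86.2°, groundspeed 157.1 kt

Leg 1: track=302.7°, groundspeed=215.5 kt
Leg 2: track=38.9°, groundspeed=164.1 kt
Leg 3: track=86.2°, groundspeed=157.1 kt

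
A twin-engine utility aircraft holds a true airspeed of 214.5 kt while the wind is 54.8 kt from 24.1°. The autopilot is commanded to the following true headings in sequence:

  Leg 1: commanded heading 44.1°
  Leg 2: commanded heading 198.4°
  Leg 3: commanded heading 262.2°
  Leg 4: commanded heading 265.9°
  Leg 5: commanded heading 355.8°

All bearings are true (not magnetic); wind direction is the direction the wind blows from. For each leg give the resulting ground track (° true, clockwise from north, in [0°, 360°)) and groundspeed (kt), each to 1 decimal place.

Leg 1: track=50.7°, groundspeed=164.1 kt
Leg 2: track=199.6°, groundspeed=269.1 kt
Leg 3: track=251.4°, groundspeed=247.9 kt
Leg 4: track=254.5°, groundspeed=245.2 kt
Leg 5: track=346.9°, groundspeed=168.3 kt

Leg 1: heading 44.1°; drift +6.6° → track 50.7°, groundspeed 164.1 kt
Leg 2: heading 198.4°; drift +1.2° → track 199.6°, groundspeed 269.1 kt
Leg 3: heading 262.2°; drift -10.8° → track 251.4°, groundspeed 247.9 kt
Leg 4: heading 265.9°; drift -11.4° → track 254.5°, groundspeed 245.2 kt
Leg 5: heading 355.8°; drift -8.9° → track 346.9°, groundspeed 168.3 kt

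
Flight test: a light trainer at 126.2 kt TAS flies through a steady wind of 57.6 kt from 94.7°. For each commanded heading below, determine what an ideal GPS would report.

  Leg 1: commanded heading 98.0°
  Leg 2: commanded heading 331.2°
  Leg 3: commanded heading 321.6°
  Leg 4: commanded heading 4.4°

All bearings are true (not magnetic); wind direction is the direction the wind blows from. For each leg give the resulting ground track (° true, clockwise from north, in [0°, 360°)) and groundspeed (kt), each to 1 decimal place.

Leg 1: track=100.8°, groundspeed=68.8 kt
Leg 2: track=314.3°, groundspeed=165.1 kt
Leg 3: track=307.3°, groundspeed=170.8 kt
Leg 4: track=339.9°, groundspeed=139.0 kt

Leg 1: heading 98.0°; drift +2.8° → track 100.8°, groundspeed 68.8 kt
Leg 2: heading 331.2°; drift -16.9° → track 314.3°, groundspeed 165.1 kt
Leg 3: heading 321.6°; drift -14.3° → track 307.3°, groundspeed 170.8 kt
Leg 4: heading 4.4°; drift -24.5° → track 339.9°, groundspeed 139.0 kt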